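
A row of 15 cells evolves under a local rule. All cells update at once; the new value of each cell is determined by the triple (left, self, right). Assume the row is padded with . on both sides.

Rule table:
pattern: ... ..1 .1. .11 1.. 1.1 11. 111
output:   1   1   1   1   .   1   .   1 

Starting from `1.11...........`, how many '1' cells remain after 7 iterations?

iteration 1: 111..1111111111
iteration 2: 11..1111111111.
iteration 3: 1..1111111111..
iteration 4: 1.1111111111..1
iteration 5: 11111111111..11
iteration 6: 1111111111..11.
iteration 7: 111111111..11..
count of 1: 11

11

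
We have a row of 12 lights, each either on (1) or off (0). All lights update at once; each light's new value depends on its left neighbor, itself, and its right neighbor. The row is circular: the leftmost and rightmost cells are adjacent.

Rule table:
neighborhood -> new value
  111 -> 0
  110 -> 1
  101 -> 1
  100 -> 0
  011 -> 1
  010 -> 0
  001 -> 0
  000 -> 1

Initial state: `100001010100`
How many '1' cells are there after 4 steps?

6

step 1: 001100101000
step 2: 101100010011
step 3: 111101000010
step 4: 100110011001
count of 1: 6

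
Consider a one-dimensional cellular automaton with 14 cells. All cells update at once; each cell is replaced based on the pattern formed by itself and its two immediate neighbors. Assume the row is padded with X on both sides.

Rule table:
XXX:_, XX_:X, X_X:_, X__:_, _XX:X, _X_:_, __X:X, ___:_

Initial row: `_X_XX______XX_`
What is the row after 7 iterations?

_XX_XXX___XXX_

___XX_____XXX_
__XXX____XX_X_
_XX_X___XXX___
_XX____XX_X__X
_XX___XXX___XX
_XX__XX_X__XX_
_XX_XXX___XXX_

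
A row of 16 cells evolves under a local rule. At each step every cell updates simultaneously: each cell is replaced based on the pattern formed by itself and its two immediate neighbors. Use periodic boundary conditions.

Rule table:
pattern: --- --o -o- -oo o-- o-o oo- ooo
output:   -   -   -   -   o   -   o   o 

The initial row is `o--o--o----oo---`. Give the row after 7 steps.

--oo---o--o--o--

-o--o--o----oo--
--o--o--o----oo-
---o--o--o----oo
o---o--o--o----o
oo---o--o--o----
-oo---o--o--o---
--oo---o--o--o--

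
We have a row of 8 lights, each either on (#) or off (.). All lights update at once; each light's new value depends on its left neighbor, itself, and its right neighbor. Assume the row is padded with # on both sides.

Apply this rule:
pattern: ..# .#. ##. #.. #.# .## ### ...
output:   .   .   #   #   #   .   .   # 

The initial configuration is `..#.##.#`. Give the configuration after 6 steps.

#..#.##.
##..#.##
.##..#..
#.##..#.
##.##..#
.##.##..

.##.##..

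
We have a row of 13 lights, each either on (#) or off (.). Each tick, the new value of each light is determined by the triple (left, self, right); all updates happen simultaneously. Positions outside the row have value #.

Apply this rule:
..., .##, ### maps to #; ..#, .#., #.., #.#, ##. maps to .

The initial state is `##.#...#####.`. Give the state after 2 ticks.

..##...###...

#....#.####..
..##...###...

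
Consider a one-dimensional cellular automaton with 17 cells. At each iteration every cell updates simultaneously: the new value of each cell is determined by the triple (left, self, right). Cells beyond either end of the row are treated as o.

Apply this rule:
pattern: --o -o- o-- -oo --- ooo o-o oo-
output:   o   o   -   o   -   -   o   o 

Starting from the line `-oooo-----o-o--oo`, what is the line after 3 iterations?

ooooo--ooo-oo----

oo--o----oooo-oo-
-o-oo---oo--ooooo
ooooo--ooo-oo----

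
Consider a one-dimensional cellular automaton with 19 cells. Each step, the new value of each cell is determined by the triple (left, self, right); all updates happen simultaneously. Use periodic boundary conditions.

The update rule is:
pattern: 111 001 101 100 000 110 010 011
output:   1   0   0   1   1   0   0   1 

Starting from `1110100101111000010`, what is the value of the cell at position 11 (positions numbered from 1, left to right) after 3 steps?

1100010001110111000
1011001101100110110
0010101001010100100
position 11 holds 0

0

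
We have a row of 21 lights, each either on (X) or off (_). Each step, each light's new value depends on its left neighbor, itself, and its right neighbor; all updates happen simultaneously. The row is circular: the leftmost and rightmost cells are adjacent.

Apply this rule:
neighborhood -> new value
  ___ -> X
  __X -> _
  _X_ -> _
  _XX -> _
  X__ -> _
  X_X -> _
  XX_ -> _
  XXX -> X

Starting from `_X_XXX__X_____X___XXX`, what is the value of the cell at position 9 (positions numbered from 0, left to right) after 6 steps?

_

step 1: ____X_____XXX___X__X_
step 2: XXX___XXX__X__X______
step 3: _X__X__X________XXXX_
step 4: _________XXXXXX__XX__
step 5: XXXXXXXX__XXXX______X
step 6: XXXXXXX____XX__XXXX__
position 9 holds _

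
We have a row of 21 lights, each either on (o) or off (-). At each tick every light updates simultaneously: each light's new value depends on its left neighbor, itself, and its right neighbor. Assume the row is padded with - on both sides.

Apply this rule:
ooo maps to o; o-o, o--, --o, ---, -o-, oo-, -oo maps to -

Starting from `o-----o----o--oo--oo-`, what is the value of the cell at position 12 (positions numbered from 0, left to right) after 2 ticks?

-

---------------------
---------------------
position 12 holds -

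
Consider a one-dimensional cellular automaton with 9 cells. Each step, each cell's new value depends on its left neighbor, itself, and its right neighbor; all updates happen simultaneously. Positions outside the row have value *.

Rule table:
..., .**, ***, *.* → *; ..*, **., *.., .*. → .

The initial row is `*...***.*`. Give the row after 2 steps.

..*.**.**
...**.***

...**.***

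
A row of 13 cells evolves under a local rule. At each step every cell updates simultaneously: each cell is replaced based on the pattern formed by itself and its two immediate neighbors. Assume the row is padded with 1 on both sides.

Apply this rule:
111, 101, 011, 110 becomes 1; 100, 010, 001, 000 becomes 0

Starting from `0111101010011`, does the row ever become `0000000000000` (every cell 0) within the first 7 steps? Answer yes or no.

1111110100011
1111111000011
1111111000011  (fixed point — unchanged through step 7)
step 7 is 1111111000011, still not uniform 0

no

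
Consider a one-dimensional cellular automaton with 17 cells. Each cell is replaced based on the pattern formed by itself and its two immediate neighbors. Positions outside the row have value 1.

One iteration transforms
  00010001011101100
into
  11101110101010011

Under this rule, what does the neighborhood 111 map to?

At position 10 the neighborhood is 111; the next row has 1 there.

1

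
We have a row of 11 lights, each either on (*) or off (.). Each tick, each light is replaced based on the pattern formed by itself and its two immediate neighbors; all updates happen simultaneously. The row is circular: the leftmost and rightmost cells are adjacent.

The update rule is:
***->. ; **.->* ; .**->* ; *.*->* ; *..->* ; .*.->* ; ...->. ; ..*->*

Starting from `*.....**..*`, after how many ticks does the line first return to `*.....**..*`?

**...******
.**.**.....
*******....
*.....**..*

4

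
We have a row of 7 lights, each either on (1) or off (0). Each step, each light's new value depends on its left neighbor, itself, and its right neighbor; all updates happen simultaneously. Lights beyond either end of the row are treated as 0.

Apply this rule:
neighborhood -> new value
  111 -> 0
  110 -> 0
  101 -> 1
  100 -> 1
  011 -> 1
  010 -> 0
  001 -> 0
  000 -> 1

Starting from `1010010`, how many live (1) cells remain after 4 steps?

3

0101001
0010100
1001011
0100110
count of 1: 3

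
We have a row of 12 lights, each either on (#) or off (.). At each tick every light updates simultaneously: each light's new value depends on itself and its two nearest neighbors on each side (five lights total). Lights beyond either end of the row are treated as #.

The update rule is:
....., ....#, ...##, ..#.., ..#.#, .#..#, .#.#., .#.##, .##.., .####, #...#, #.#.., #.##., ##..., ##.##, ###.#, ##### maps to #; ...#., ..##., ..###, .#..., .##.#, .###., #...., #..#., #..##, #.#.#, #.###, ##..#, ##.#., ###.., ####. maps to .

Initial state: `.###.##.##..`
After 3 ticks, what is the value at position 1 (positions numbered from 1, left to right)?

#..###.###..
.....##.....
#.###.##.###
position 1 holds #

#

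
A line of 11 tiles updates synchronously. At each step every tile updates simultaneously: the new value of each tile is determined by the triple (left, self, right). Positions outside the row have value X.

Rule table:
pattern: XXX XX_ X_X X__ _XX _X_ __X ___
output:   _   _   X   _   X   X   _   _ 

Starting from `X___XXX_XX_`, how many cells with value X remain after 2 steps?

____X__XX_X
____X__X_XX
count of X: 4

4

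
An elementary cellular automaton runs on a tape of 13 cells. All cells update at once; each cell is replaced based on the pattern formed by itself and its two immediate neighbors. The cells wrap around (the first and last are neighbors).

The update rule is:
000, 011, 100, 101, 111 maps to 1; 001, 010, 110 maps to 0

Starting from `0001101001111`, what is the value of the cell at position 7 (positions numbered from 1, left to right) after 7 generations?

generation 1: 1101010101110
generation 2: 1010101011101
generation 3: 0101010111011
generation 4: 1010101110110
generation 5: 0101011101101
generation 6: 1010111011010
generation 7: 0101110110101
position 7 holds 0

0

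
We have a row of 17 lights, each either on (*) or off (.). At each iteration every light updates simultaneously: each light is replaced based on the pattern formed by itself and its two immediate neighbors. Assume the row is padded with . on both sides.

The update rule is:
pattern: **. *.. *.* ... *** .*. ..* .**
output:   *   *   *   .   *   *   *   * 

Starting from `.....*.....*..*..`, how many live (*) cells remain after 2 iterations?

....***...******.
...*****.********
count of *: 13

13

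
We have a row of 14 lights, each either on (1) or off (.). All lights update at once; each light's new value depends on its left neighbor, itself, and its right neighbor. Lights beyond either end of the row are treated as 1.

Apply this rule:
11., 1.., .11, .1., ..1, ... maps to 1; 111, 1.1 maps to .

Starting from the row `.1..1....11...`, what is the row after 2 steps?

.1111111111111
.1............

.1............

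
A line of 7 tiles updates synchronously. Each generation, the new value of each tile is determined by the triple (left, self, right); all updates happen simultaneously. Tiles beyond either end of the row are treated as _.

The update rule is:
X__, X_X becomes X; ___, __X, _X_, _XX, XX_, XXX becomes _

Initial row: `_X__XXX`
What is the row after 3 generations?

____X__

__X____
___X___
____X__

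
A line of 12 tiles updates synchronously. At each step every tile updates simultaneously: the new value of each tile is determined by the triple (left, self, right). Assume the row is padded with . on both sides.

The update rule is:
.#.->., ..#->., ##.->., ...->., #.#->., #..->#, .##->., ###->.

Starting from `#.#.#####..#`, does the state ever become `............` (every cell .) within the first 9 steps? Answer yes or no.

step 1: .........#..
step 2: ..........#.
step 3: ...........#
step 4: ............
all cells are . at step 4

yes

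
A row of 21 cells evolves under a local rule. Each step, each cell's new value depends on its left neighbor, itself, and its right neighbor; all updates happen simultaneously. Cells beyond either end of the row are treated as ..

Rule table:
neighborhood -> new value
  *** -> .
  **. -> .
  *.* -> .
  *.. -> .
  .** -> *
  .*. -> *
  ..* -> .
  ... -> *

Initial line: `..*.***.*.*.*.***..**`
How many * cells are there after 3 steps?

10

step 1: *.*.*...*.*.*.*....*.
step 2: *.*.*.*.*.*.*.*.**.*.
step 3: *.*.*.*.*.*.*.*.*..*.
count of *: 10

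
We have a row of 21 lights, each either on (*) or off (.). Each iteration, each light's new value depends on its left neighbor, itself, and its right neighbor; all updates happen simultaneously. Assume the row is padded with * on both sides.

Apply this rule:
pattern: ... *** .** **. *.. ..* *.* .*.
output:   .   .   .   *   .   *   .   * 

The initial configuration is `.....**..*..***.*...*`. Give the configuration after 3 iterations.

....*.*.**.*..*.*..*.
...**.*..*.*.**.*.**.
..*.*.*.**.*..*.*..*.

..*.*.*.**.*..*.*..*.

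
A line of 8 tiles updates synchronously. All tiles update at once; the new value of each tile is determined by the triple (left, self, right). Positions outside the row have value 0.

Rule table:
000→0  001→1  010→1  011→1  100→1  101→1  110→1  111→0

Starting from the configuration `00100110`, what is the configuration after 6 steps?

01111111
11000001
11100011
10110111
11111101
10000111

10000111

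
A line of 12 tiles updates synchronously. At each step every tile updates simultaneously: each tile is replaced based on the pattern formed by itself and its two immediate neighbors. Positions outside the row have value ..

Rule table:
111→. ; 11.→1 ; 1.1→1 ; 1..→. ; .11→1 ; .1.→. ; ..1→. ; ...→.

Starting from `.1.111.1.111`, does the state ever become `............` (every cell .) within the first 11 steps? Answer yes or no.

..11.11.11.1
..111111111.
..1.......1.
............
all cells are . at step 4

yes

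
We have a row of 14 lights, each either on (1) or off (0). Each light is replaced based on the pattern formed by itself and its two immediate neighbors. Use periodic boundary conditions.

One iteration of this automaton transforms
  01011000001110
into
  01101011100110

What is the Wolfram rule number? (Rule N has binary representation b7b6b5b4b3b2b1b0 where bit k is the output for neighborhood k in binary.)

position 11: 111 → 1  (bit 7 = 1)
position 4: 110 → 1  (bit 6 = 1)
position 2: 101 → 1  (bit 5 = 1)
position 5: 100 → 0  (bit 4 = 0)
position 3: 011 → 0  (bit 3 = 0)
position 1: 010 → 1  (bit 2 = 1)
position 0: 001 → 0  (bit 1 = 0)
position 6: 000 → 1  (bit 0 = 1)
bits b7..b0 = 11100101 = 229

229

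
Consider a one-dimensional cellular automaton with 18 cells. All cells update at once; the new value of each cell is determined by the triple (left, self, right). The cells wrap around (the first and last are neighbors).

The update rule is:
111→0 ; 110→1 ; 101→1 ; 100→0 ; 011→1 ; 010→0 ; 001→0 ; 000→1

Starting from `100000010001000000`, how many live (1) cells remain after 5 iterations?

001111000100011110
101001010001010010
010000100100100001
100110000000001100
000110111111101100
count of 1: 11

11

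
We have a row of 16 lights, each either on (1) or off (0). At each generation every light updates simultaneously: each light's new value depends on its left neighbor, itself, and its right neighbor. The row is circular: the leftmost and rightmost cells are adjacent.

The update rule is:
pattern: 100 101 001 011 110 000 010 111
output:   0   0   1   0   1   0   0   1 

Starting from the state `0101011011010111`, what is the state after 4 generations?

0000001001000011
0000010010000101
0000100100001000
0001001000010000

0001001000010000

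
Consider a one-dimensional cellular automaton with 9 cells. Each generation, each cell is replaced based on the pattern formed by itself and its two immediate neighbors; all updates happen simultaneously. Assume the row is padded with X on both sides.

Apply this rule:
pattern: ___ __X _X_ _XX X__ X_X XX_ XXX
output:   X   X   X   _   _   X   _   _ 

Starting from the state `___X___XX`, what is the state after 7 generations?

_XX_XX___

generation 1: _XXX_XX__
generation 2: X___X___X
generation 3: __XXX_XX_
generation 4: _X___X__X
generation 5: XX_XXX_X_
generation 6: __X___XXX
generation 7: _XX_XX___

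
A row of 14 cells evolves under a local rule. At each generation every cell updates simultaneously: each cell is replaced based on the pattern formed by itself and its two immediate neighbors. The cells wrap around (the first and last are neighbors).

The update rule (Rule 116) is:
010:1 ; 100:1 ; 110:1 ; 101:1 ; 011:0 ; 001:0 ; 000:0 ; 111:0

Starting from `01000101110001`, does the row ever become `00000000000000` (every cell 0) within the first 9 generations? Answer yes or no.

no

generation 1: 11100110011001
generation 2: 00110011001100
generation 3: 00011001100110
generation 4: 00001100110011
generation 5: 10000110011001
generation 6: 11000011001100
generation 7: 01100001100110
generation 8: 00110000110011
generation 9: 10011000011001
generation 9 is 10011000011001, still not uniform 0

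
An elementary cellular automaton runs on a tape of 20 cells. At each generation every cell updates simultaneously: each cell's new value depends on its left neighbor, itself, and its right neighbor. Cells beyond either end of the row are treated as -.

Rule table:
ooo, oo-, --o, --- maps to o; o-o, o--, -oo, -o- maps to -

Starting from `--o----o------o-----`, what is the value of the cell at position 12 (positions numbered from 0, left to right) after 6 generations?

o

generation 1: oo--ooo--ooooo--oooo
generation 2: -o-o-oo-o-oooo-o-ooo
generation 3: o-----o----ooo----oo
generation 4: --oooo--ooo-oo-ooo-o
generation 5: oo-ooo-o-oo--o--oo--
generation 6: -o--oo----o-o--o-o-o
position 12 holds o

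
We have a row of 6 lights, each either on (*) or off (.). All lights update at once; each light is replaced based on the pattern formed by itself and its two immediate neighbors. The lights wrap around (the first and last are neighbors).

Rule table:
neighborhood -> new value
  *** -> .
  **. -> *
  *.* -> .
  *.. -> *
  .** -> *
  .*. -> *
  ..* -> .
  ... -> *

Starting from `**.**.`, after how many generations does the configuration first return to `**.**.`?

1

**.**.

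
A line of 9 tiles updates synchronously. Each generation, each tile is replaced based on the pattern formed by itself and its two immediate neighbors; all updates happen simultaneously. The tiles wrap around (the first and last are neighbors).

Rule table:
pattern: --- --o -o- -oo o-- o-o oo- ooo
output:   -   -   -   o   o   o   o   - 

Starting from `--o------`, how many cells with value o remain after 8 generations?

1

---o-----
----o----
-----o---
------o--
-------o-
--------o
o--------
-o-------
count of o: 1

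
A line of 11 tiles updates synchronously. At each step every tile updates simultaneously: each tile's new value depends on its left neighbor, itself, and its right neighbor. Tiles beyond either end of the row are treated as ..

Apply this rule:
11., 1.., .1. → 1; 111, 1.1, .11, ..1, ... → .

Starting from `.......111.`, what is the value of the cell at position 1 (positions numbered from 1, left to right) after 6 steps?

.........11
..........1
..........1  (fixed point — unchanged through step 6)
position 1 holds .

.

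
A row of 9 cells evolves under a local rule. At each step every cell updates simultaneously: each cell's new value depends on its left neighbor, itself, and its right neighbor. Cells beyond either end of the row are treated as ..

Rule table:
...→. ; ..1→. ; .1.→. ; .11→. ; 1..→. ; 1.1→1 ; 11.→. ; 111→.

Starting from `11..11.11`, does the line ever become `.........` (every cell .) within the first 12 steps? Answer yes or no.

yes

......1..
.........
all cells are . at step 2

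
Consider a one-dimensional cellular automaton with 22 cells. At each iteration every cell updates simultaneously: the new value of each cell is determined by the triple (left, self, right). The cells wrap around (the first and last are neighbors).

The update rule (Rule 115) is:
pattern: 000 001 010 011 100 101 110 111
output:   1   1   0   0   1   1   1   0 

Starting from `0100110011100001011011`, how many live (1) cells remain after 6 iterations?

12

1011011100111110101101
1101100111000011010110
0110111001111101101011
1011001110000110110101
1101110011111011011010
0110011100001101101101
count of 1: 12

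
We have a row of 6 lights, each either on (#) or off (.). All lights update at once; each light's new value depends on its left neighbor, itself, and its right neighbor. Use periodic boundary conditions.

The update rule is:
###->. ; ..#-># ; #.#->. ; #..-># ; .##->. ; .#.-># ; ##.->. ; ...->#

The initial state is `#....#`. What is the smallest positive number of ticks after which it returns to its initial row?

2

.####.
#....#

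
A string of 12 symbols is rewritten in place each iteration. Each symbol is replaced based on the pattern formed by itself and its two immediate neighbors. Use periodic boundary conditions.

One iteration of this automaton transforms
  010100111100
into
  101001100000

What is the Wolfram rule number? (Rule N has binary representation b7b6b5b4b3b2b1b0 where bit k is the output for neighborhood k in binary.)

42

position 7: 111 → 0  (bit 7 = 0)
position 9: 110 → 0  (bit 6 = 0)
position 2: 101 → 1  (bit 5 = 1)
position 4: 100 → 0  (bit 4 = 0)
position 6: 011 → 1  (bit 3 = 1)
position 1: 010 → 0  (bit 2 = 0)
position 0: 001 → 1  (bit 1 = 1)
position 11: 000 → 0  (bit 0 = 0)
bits b7..b0 = 00101010 = 42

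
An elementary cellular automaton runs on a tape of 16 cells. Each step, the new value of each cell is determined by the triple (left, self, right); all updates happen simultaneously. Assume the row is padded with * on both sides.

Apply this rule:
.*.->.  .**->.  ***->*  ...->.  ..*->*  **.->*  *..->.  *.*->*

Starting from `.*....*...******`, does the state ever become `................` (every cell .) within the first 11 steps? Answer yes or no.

no

step 1: *....*...*.*****
step 2: *...*...*.*.****
step 3: *..*...*.*.*.***
step 4: *.*...*.*.*.*.**
step 5: **...*.*.*.*.*.*
step 6: **..*.*.*.*.*.*.
step 7: **.*.*.*.*.*.*.*
step 8: ***.*.*.*.*.*.*.
step 9: ****.*.*.*.*.*.*
step 10: *****.*.*.*.*.*.
step 11: ******.*.*.*.*.*
step 11 is ******.*.*.*.*.*, still not uniform .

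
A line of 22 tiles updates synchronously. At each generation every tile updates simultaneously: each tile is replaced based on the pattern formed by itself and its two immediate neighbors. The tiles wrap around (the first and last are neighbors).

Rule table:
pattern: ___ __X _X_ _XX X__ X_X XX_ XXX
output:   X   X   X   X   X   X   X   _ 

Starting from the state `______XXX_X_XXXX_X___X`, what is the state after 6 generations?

generation 1: XXXXXXX_XXXXX__XXXXXXX
generation 2: ______XXX___XXXX______
generation 3: XXXXXXX_XXXXX__XXXXXXX  (repeats generation 1; period 2)
generation 6: ______XXX___XXXX______

______XXX___XXXX______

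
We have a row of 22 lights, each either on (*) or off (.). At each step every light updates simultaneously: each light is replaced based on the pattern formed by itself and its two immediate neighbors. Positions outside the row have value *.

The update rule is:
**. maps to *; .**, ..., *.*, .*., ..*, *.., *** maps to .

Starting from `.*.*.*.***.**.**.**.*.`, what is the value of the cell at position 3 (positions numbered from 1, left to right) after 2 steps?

.

.........*..*..*..*...
......................
position 3 holds .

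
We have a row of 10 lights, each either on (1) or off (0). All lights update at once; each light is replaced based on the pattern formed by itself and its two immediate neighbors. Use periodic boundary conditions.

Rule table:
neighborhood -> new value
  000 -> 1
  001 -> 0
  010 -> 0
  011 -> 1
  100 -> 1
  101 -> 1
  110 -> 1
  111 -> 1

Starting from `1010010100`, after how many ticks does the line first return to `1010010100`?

tick 1: 0101001010
tick 2: 0010100101
tick 3: 1001010010
tick 4: 0100101001
tick 5: 1010010100

5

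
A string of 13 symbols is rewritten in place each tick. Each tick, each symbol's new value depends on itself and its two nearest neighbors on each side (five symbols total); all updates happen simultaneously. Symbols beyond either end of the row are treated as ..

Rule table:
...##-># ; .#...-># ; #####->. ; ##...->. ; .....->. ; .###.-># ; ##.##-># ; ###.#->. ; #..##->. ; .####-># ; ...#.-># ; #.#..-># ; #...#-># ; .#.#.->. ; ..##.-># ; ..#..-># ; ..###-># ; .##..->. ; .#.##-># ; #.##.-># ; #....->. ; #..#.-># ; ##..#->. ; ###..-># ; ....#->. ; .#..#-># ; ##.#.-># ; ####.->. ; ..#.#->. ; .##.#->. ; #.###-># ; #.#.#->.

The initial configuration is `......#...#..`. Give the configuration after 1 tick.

.....#######.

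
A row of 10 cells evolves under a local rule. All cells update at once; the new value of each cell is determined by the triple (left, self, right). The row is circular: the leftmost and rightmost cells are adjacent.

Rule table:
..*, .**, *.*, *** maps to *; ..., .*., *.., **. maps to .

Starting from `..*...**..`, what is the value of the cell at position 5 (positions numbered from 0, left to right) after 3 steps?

.

.*...**...
*...**....
...**....*
position 5 holds .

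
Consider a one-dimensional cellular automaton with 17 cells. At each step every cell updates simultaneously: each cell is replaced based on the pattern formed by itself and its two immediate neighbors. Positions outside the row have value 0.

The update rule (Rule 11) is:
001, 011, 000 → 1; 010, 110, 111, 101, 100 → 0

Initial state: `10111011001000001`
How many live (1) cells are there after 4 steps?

00100010010011110
11001100100110000
10011001001100111
00110010011001100
count of 1: 7

7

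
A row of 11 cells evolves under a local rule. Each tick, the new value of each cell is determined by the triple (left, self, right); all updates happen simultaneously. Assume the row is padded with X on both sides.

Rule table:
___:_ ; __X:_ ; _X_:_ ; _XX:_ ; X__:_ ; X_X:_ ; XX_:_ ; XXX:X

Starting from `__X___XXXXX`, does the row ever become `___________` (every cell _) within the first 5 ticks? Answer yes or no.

_______XXXX
________XXX
_________XX
__________X
___________
all cells are _ at tick 5

yes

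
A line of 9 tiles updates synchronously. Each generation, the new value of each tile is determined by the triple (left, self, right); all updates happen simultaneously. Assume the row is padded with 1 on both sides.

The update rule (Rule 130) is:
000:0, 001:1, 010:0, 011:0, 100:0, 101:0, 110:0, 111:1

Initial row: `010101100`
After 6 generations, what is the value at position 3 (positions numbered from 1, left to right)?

0

000000001
000000010
000000100
000001001
000010010
000100100
position 3 holds 0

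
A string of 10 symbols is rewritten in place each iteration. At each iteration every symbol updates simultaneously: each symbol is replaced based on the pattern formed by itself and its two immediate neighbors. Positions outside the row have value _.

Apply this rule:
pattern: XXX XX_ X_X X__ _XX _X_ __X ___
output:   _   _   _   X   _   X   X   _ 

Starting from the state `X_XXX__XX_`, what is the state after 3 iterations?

__XXXXX___

iteration 1: X____XX__X
iteration 2: XX__X__XXX
iteration 3: __XXXXX___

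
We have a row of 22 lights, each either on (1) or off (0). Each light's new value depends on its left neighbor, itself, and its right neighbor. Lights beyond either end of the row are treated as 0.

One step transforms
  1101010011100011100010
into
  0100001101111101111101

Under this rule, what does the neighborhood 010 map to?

At position 3 the neighborhood is 010; the next row has 0 there.

0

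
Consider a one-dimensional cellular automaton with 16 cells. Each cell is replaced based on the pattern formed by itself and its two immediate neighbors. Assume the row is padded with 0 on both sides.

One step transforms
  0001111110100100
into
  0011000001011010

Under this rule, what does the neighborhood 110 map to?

At position 8 the neighborhood is 110; the next row has 0 there.

0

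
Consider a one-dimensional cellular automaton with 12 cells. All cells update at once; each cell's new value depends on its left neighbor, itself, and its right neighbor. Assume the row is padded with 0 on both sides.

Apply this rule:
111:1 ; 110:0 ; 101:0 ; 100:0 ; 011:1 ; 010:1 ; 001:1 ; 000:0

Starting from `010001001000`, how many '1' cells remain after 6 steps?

step 1: 110011011000
step 2: 100110010000
step 3: 101100110000
step 4: 101001100000
step 5: 101011000000
step 6: 101010000000
count of 1: 3

3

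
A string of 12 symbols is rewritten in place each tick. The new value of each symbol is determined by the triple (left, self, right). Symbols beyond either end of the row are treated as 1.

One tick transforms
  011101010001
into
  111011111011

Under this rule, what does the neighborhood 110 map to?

0

At position 3 the neighborhood is 110; the next row has 0 there.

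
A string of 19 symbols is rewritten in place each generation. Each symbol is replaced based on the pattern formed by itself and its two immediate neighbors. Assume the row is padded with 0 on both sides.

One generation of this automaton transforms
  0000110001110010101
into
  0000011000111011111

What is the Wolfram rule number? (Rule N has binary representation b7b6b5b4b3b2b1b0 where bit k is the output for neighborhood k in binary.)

position 10: 111 → 1  (bit 7 = 1)
position 5: 110 → 1  (bit 6 = 1)
position 15: 101 → 1  (bit 5 = 1)
position 6: 100 → 1  (bit 4 = 1)
position 4: 011 → 0  (bit 3 = 0)
position 14: 010 → 1  (bit 2 = 1)
position 3: 001 → 0  (bit 1 = 0)
position 0: 000 → 0  (bit 0 = 0)
bits b7..b0 = 11110100 = 244

244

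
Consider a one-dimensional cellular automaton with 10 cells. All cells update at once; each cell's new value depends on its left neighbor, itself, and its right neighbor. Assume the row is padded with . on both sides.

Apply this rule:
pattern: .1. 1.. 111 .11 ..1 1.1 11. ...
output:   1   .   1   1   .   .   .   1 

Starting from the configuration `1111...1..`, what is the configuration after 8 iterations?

1..1.1.1.1

111..1.1.1
11...1.1.1
1..1.1.1.1
1..1.1.1.1  (fixed point — unchanged through iteration 8)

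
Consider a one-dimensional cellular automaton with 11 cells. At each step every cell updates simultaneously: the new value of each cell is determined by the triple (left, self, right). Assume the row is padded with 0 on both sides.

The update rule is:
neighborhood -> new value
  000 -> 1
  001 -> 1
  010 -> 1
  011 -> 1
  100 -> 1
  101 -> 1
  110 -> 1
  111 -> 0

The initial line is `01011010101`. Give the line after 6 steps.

step 1: 11111111111
step 2: 10000000001
step 3: 11111111111  (repeats step 1; period 2)
step 6: 10000000001

10000000001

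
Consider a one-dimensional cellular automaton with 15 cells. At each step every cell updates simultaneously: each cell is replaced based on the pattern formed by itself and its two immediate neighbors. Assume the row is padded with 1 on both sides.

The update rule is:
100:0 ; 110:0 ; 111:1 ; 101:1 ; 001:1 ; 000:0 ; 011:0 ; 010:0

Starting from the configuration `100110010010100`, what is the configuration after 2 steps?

001000100101001
010001001010010

010001001010010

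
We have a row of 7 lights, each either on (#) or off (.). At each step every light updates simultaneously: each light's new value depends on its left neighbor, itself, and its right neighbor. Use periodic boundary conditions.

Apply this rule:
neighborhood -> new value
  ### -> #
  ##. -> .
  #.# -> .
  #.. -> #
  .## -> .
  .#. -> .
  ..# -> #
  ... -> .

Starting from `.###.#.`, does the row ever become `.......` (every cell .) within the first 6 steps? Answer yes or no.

#.#...#
...#.#.
..#...#
##.#.#.
.......
all cells are . at step 5

yes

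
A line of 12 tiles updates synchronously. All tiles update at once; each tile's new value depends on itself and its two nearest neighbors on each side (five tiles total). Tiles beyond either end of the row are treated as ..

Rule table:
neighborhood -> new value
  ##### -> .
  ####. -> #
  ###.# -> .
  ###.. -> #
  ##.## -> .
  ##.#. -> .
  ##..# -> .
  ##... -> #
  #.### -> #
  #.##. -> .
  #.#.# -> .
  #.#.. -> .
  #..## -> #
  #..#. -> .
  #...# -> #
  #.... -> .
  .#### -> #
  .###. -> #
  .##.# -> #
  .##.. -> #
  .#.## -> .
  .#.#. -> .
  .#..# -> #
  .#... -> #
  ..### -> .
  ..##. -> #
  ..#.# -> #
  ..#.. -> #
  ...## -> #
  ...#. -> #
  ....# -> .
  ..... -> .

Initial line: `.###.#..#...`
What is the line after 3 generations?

generation 1: #.#...#.##..
generation 2: #..####..##.
generation 3: ###.###.####

###.###.####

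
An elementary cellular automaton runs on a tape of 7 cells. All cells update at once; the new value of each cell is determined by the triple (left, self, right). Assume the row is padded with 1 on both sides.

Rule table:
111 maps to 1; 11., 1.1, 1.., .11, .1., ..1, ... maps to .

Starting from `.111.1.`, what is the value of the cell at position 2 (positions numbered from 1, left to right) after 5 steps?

.

step 1: ..1....
step 2: .......
step 3: .......  (fixed point — unchanged through step 5)
position 2 holds .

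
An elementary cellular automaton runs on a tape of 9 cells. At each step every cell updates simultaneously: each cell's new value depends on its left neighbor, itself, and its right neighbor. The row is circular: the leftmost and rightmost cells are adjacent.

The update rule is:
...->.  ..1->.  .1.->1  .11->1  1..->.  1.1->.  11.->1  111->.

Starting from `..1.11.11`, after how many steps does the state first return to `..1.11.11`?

1

step 1: ..1.11.11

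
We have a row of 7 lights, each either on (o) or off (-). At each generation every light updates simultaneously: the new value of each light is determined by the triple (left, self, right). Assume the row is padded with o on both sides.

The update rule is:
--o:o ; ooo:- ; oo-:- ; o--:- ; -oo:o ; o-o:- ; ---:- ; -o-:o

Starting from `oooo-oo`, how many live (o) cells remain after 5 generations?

-----o-
----oo-
---oo--
--oo--o
-oo--oo
count of o: 4

4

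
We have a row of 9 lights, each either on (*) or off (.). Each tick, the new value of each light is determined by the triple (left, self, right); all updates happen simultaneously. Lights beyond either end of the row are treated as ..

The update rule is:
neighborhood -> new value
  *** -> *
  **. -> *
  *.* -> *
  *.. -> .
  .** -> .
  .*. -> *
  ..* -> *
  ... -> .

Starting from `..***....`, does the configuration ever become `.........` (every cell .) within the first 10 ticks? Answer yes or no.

no

.*.**....
***.*....
.****....
*.***....
**.**....
.**.*....
*.***....  (repeats tick 4; period 3)
tick 10: *.***....
tick 10 is *.***...., still not uniform .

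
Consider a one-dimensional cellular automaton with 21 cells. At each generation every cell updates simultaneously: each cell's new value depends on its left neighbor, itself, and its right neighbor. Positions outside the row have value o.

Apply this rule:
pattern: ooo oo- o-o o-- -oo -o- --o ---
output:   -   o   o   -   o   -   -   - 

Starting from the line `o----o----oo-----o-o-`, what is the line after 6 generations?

o---------oo--------o

o---------oo------o-o
o---------oo-------oo
o---------oo-------o-
o---------oo--------o
o---------oo--------o  (fixed point — unchanged through generation 6)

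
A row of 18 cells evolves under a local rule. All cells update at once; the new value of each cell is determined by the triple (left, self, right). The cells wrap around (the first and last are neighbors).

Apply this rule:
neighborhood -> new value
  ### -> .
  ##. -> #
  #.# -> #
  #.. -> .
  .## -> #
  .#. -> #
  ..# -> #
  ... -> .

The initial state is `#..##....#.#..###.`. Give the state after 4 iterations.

###.###.####...##.

iteration 1: #.###...####.##.##
iteration 2: ###.#..##..######.
iteration 3: #.###.###.##....##
iteration 4: ###.###.####...##.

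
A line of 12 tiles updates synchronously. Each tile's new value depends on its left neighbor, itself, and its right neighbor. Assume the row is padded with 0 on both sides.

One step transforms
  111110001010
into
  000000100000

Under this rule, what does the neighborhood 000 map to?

At position 6 the neighborhood is 000; the next row has 1 there.

1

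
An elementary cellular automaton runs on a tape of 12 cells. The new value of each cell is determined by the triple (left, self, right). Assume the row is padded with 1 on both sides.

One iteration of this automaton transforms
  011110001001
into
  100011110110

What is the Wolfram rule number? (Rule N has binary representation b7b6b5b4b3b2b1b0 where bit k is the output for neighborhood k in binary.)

position 2: 111 → 0  (bit 7 = 0)
position 4: 110 → 1  (bit 6 = 1)
position 0: 101 → 1  (bit 5 = 1)
position 5: 100 → 1  (bit 4 = 1)
position 1: 011 → 0  (bit 3 = 0)
position 8: 010 → 0  (bit 2 = 0)
position 7: 001 → 1  (bit 1 = 1)
position 6: 000 → 1  (bit 0 = 1)
bits b7..b0 = 01110011 = 115

115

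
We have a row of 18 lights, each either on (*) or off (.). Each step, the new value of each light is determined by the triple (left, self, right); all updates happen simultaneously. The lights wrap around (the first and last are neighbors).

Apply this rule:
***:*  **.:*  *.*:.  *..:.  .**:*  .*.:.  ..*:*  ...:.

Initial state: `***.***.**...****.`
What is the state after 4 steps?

***.***.**..*****.
***.***.**.******.
***.***.**.******.  (fixed point — unchanged through step 4)

***.***.**.******.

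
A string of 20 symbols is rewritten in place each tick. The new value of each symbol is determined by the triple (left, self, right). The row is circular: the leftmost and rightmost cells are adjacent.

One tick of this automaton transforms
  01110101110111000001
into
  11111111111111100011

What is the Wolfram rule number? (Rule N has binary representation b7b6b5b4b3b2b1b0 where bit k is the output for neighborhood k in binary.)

position 2: 111 → 1  (bit 7 = 1)
position 3: 110 → 1  (bit 6 = 1)
position 0: 101 → 1  (bit 5 = 1)
position 14: 100 → 1  (bit 4 = 1)
position 1: 011 → 1  (bit 3 = 1)
position 5: 010 → 1  (bit 2 = 1)
position 18: 001 → 1  (bit 1 = 1)
position 15: 000 → 0  (bit 0 = 0)
bits b7..b0 = 11111110 = 254

254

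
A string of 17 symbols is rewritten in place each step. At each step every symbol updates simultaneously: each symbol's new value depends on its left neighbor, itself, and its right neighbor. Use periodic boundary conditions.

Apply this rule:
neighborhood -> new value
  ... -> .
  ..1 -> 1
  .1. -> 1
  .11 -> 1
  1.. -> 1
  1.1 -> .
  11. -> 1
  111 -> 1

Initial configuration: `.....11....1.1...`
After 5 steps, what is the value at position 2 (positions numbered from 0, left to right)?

1

step 1: ....1111..11.11..
step 2: ...111111111.111.
step 3: ..1111111111.1111
step 4: 111111111111.1111
step 5: 111111111111.1111
position 2 holds 1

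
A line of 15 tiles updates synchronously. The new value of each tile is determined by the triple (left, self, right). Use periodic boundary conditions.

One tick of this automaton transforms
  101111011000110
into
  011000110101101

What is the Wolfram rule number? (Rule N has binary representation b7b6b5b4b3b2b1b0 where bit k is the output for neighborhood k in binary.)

position 3: 111 → 0  (bit 7 = 0)
position 5: 110 → 0  (bit 6 = 0)
position 1: 101 → 1  (bit 5 = 1)
position 9: 100 → 1  (bit 4 = 1)
position 2: 011 → 1  (bit 3 = 1)
position 0: 010 → 0  (bit 2 = 0)
position 11: 001 → 1  (bit 1 = 1)
position 10: 000 → 0  (bit 0 = 0)
bits b7..b0 = 00111010 = 58

58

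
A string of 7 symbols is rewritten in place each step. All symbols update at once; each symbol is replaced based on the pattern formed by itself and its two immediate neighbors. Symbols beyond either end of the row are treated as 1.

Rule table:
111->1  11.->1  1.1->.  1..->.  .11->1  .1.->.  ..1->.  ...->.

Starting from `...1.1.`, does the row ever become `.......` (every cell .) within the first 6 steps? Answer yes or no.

yes

.......
all cells are . at step 1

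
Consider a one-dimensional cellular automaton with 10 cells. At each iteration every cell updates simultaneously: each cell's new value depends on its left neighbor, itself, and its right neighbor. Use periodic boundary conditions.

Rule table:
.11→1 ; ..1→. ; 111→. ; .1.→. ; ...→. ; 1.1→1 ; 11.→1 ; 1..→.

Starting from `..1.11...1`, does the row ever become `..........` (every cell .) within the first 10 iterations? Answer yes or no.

yes

iteration 1: ...111....
iteration 2: ...1.1....
iteration 3: ....1.....
iteration 4: ..........
all cells are . at iteration 4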